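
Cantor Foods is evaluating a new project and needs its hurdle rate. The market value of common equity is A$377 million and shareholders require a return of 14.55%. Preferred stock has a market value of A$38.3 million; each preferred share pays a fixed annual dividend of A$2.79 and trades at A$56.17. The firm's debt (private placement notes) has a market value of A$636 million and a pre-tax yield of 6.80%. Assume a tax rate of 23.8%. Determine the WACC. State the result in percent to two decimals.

Cost of preferred: Rp = 2.79 / 56.17 = 4.9671%.
Total capital V = 377 + 38.3 + 636 = 1051.3.
Equity: weight = 377/1051.3 = 0.3586; cost = 14.55%.
Preferred: weight = 38.3/1051.3 = 0.0364; cost = 4.9671%.
Private placement notes: weight = 636/1051.3 = 0.6050; after-tax cost = 6.8% × (1 − 23.8%) = 5.1816%.
WACC = 0.3586 × 14.5500% + 0.0364 × 4.9671% + 0.6050 × 5.1816% = 8.5333%.

8.53%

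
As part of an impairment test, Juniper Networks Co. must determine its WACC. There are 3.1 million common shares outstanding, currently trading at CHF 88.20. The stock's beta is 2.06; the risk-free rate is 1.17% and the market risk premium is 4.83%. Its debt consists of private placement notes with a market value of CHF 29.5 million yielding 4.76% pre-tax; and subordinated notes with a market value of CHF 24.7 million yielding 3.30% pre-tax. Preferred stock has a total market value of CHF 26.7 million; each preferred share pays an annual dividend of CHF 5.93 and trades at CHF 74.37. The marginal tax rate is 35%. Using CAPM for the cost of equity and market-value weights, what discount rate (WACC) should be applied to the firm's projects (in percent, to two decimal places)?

Cost of equity via CAPM: Re = 1.17% + 2.06 × 4.83% = 11.1198%.
Cost of preferred: Rp = 5.93 / 74.37 = 7.9736%.
Market value of equity E = 88.2 × 3.1m = 273.42m.
Total capital V = 273.42 + 26.7 + 29.5 + 24.7 = 354.32.
Equity: weight = 273.42/354.32 = 0.7717; cost = 11.1198%.
Preferred: weight = 26.7/354.32 = 0.0754; cost = 7.9736%.
Private placement notes: weight = 29.5/354.32 = 0.0833; after-tax cost = 4.76% × (1 − 35%) = 3.0940%.
Subordinated notes: weight = 24.7/354.32 = 0.0697; after-tax cost = 3.3% × (1 − 35%) = 2.1450%.
WACC = 0.7717 × 11.1198% + 0.0754 × 7.9736% + 0.0833 × 3.0940% + 0.0697 × 2.1450% = 9.5889%.

9.59%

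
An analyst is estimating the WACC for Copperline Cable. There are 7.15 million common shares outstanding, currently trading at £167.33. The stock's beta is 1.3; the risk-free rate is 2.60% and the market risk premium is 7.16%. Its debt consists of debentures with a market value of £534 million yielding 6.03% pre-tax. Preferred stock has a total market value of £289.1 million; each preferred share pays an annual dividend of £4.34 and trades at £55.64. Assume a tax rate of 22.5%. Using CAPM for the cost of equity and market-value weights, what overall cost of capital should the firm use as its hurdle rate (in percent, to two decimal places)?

Cost of equity via CAPM: Re = 2.6% + 1.3 × 7.16% = 11.9080%.
Cost of preferred: Rp = 4.34 / 55.64 = 7.8001%.
Market value of equity E = 167.33 × 7.15m = 1196.4095m.
Total capital V = 1196.4095 + 289.1 + 534 = 2019.5095.
Equity: weight = 1196.4095/2019.5095 = 0.5924; cost = 11.908%.
Preferred: weight = 289.1/2019.5095 = 0.1432; cost = 7.8001%.
Debentures: weight = 534/2019.5095 = 0.2644; after-tax cost = 6.03% × (1 − 22.5%) = 4.6733%.
WACC = 0.5924 × 11.9080% + 0.1432 × 7.8001% + 0.2644 × 4.6733% = 9.4069%.

9.41%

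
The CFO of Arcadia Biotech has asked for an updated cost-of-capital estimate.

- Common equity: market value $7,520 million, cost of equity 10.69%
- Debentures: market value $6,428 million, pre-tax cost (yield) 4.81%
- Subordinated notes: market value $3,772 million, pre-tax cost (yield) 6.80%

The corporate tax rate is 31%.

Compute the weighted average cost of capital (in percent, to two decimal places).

Total capital V = 7520 + 6428 + 3772 = 17720.
Equity: weight = 7520/17720 = 0.4244; cost = 10.69%.
Debentures: weight = 6428/17720 = 0.3628; after-tax cost = 4.81% × (1 − 31%) = 3.3189%.
Subordinated notes: weight = 3772/17720 = 0.2129; after-tax cost = 6.8% × (1 − 31%) = 4.6920%.
WACC = 0.4244 × 10.6900% + 0.3628 × 3.3189% + 0.2129 × 4.6920% = 6.7393%.

6.74%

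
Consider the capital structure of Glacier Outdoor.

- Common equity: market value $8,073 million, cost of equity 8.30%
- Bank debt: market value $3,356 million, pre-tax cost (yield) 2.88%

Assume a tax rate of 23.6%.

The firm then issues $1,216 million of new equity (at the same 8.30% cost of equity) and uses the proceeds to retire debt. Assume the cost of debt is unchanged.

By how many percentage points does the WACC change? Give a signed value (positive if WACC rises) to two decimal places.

Current WACC:
Total capital V = 8073 + 3356 = 11429.
Equity: weight = 8073/11429 = 0.7064; cost = 8.3%.
Bank debt: weight = 3356/11429 = 0.2936; after-tax cost = 2.88% × (1 − 23.6%) = 2.2003%.
WACC = 0.7064 × 8.3000% + 0.2936 × 2.2003% = 6.5089%.
After the change:
Total capital V = 9289 + 2140 = 11429.
Equity: weight = 9289/11429 = 0.8128; cost = 8.3%.
Bank debt: weight = 2140/11429 = 0.1872; after-tax cost = 2.88% × (1 − 23.6%) = 2.2003%.
WACC = 0.8128 × 8.3000% + 0.1872 × 2.2003% = 7.1579%.
Change in WACC = 7.1579% − 6.5089% = 0.6490 pp.

+0.65 pp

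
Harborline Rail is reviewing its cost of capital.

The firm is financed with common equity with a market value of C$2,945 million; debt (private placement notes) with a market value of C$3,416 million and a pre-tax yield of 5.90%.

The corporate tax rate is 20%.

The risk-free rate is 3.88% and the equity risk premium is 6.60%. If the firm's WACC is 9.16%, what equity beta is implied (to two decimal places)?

Total capital V = 2945 + 3416 = 6361.
Equity weight = 2945/6361 = 0.4630.
Private placement notes weight = 3416/6361 = 0.5370.
Debt contribution = 0.5370 × 5.9% × (1 − 20%) = 2.5347%.
Required equity contribution = 9.16% − 2.5347% = 6.6253%  ⇒  Re = 14.3101%.
CAPM: 14.3101% = 3.88% + β × 6.6%  ⇒  β = 1.5803.

1.58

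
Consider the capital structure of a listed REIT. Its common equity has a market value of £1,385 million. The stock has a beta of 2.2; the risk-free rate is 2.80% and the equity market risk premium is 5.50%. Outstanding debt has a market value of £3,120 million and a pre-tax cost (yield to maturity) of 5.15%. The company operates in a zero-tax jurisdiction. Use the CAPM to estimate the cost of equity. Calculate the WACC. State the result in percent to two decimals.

8.15%

Cost of equity via CAPM: Re = 2.8% + 2.2 × 5.5% = 14.9000%.
Total capital V = 1385 + 3120 = 4505.
Equity: weight = 1385/4505 = 0.3074; cost = 14.9%.
Debt: weight = 3120/4505 = 0.6926; after-tax cost = 5.15% × (1 − 0%) = 5.1500%.
WACC = 0.3074 × 14.9000% + 0.6926 × 5.1500% = 8.1475%.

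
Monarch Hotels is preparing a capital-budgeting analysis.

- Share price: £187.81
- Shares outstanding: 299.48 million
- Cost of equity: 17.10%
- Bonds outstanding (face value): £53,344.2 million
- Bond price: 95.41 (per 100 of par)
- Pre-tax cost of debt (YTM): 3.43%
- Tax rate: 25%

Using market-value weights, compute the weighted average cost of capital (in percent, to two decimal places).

10.20%

Market value of equity E = 187.81 × 299.48m = 56245.3388m. Market value of debt D = 53344.2m × 95.41/100 = 50895.70122m.
Total capital V = 56245.3388 + 50895.70122 = 107141.04002.
Equity: weight = 56245.3388/107141.04002 = 0.5250; cost = 17.1%.
Bonds outstanding: weight = 50895.70122/107141.04002 = 0.4750; after-tax cost = 3.43% × (1 − 25%) = 2.5725%.
WACC = 0.5250 × 17.1000% + 0.4750 × 2.5725% = 10.1989%.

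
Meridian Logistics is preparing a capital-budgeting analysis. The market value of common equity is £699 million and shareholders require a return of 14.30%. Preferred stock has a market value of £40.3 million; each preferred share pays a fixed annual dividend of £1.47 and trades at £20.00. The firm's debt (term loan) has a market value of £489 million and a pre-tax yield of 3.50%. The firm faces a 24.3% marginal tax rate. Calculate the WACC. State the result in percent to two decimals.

9.43%

Cost of preferred: Rp = 1.47 / 20.0 = 7.3500%.
Total capital V = 699 + 40.3 + 489 = 1228.3.
Equity: weight = 699/1228.3 = 0.5691; cost = 14.3%.
Preferred: weight = 40.3/1228.3 = 0.0328; cost = 7.35%.
Term loan: weight = 489/1228.3 = 0.3981; after-tax cost = 3.5% × (1 − 24.3%) = 2.6495%.
WACC = 0.5691 × 14.3000% + 0.0328 × 7.3500% + 0.3981 × 2.6495% = 9.4338%.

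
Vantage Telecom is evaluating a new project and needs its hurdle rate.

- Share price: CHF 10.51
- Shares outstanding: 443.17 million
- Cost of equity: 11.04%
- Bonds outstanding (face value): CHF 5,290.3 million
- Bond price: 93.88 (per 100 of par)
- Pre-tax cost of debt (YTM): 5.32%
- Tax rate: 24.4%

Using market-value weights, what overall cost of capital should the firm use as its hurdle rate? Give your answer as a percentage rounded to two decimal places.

Market value of equity E = 10.51 × 443.17m = 4657.7167m. Market value of debt D = 5290.3m × 93.88/100 = 4966.53364m.
Total capital V = 4657.7167 + 4966.53364 = 9624.25034.
Equity: weight = 4657.7167/9624.25034 = 0.4840; cost = 11.04%.
Bonds outstanding: weight = 4966.53364/9624.25034 = 0.5160; after-tax cost = 5.32% × (1 − 24.4%) = 4.0219%.
WACC = 0.4840 × 11.0400% + 0.5160 × 4.0219% = 7.4184%.

7.42%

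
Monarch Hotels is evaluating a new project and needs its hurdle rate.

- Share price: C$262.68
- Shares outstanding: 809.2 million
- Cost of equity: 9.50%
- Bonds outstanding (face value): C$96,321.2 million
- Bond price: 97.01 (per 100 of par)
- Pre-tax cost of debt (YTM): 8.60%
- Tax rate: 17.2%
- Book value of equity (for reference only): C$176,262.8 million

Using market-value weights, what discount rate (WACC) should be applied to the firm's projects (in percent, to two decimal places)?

Market value of equity E = 262.68 × 809.2m = 212560.656m. Market value of debt D = 96321.2m × 97.01/100 = 93441.19612m.
Total capital V = 212560.656 + 93441.19612 = 306001.85212.
Equity: weight = 212560.656/306001.85212 = 0.6946; cost = 9.5%.
Bonds outstanding: weight = 93441.19612/306001.85212 = 0.3054; after-tax cost = 8.6% × (1 − 17.2%) = 7.1208%.
WACC = 0.6946 × 9.5000% + 0.3054 × 7.1208% = 8.7735%.

8.77%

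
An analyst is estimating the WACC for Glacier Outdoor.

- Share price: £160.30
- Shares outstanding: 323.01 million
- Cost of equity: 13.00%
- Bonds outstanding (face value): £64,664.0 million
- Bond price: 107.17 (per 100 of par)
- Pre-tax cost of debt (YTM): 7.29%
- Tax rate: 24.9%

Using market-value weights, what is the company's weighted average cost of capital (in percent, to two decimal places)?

Market value of equity E = 160.3 × 323.01m = 51778.503m. Market value of debt D = 64664m × 107.17/100 = 69300.4088m.
Total capital V = 51778.503 + 69300.4088 = 121078.9118.
Equity: weight = 51778.503/121078.9118 = 0.4276; cost = 13%.
Bonds outstanding: weight = 69300.4088/121078.9118 = 0.5724; after-tax cost = 7.29% × (1 − 24.9%) = 5.4748%.
WACC = 0.4276 × 13.0000% + 0.5724 × 5.4748% = 8.6929%.

8.69%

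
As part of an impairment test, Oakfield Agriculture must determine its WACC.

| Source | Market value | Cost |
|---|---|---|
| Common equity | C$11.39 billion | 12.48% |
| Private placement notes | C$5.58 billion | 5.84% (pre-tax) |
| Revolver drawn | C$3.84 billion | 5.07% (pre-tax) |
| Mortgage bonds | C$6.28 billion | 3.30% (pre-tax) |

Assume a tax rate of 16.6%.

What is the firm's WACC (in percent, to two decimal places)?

Total capital V = 11.39 + 5.58 + 3.84 + 6.28 = 27.09.
Equity: weight = 11.39/27.09 = 0.4205; cost = 12.48%.
Private placement notes: weight = 5.58/27.09 = 0.2060; after-tax cost = 5.84% × (1 − 16.6%) = 4.8706%.
Revolver drawn: weight = 3.84/27.09 = 0.1417; after-tax cost = 5.07% × (1 − 16.6%) = 4.2284%.
Mortgage bonds: weight = 6.28/27.09 = 0.2318; after-tax cost = 3.3% × (1 − 16.6%) = 2.7522%.
WACC = 0.4205 × 12.4800% + 0.2060 × 4.8706% + 0.1417 × 4.2284% + 0.2318 × 2.7522% = 7.4878%.

7.49%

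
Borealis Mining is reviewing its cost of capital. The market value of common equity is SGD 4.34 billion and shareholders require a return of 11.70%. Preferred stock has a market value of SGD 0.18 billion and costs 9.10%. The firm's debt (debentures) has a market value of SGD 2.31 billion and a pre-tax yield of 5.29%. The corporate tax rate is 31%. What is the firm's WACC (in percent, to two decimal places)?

8.91%

Total capital V = 4.34 + 0.18 + 2.31 = 6.83.
Equity: weight = 4.34/6.83 = 0.6354; cost = 11.7%.
Preferred: weight = 0.18/6.83 = 0.0264; cost = 9.1%.
Debentures: weight = 2.31/6.83 = 0.3382; after-tax cost = 5.29% × (1 − 31%) = 3.6501%.
WACC = 0.6354 × 11.7000% + 0.0264 × 9.1000% + 0.3382 × 3.6501% = 8.9089%.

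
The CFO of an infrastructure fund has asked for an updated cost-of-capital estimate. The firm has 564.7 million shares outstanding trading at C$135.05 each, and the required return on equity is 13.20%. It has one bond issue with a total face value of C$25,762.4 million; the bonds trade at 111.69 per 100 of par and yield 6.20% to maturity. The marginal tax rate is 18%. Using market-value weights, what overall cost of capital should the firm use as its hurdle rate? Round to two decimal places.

10.98%

Market value of equity E = 135.05 × 564.7m = 76262.735m. Market value of debt D = 25762.4m × 111.69/100 = 28774.02456m.
Total capital V = 76262.735 + 28774.02456 = 105036.75956.
Equity: weight = 76262.735/105036.75956 = 0.7261; cost = 13.2%.
Bonds outstanding: weight = 28774.02456/105036.75956 = 0.2739; after-tax cost = 6.2% × (1 − 18%) = 5.0840%.
WACC = 0.7261 × 13.2000% + 0.2739 × 5.0840% = 10.9767%.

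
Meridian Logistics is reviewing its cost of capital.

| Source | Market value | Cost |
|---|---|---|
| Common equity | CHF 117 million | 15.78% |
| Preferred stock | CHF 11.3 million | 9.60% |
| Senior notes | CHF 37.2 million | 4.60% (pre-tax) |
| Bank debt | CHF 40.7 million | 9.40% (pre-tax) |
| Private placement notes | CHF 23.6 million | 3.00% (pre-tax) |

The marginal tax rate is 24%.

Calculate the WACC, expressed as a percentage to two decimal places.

Total capital V = 117 + 11.3 + 37.2 + 40.7 + 23.6 = 229.8.
Equity: weight = 117/229.8 = 0.5091; cost = 15.78%.
Preferred: weight = 11.3/229.8 = 0.0492; cost = 9.6%.
Senior notes: weight = 37.2/229.8 = 0.1619; after-tax cost = 4.6% × (1 − 24%) = 3.4960%.
Bank debt: weight = 40.7/229.8 = 0.1771; after-tax cost = 9.4% × (1 − 24%) = 7.1440%.
Private placement notes: weight = 23.6/229.8 = 0.1027; after-tax cost = 3% × (1 − 24%) = 2.2800%.
WACC = 0.5091 × 15.7800% + 0.0492 × 9.6000% + 0.1619 × 3.4960% + 0.1771 × 7.1440% + 0.1027 × 2.2800% = 10.5716%.

10.57%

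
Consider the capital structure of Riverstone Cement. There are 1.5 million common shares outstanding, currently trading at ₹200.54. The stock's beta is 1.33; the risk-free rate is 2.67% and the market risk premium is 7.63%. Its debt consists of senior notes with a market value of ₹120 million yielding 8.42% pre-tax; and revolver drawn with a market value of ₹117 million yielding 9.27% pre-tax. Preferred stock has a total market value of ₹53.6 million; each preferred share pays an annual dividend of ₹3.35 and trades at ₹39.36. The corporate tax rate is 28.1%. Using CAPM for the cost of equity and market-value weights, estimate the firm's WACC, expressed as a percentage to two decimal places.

Cost of equity via CAPM: Re = 2.67% + 1.33 × 7.63% = 12.8179%.
Cost of preferred: Rp = 3.35 / 39.36 = 8.5112%.
Market value of equity E = 200.54 × 1.5m = 300.81m.
Total capital V = 300.81 + 53.6 + 120 + 117 = 591.41.
Equity: weight = 300.81/591.41 = 0.5086; cost = 12.8179%.
Preferred: weight = 53.6/591.41 = 0.0906; cost = 8.5112%.
Senior notes: weight = 120/591.41 = 0.2029; after-tax cost = 8.42% × (1 − 28.1%) = 6.0540%.
Revolver drawn: weight = 117/591.41 = 0.1978; after-tax cost = 9.27% × (1 − 28.1%) = 6.6651%.
WACC = 0.5086 × 12.8179% + 0.0906 × 8.5112% + 0.2029 × 6.0540% + 0.1978 × 6.6651% = 9.8379%.

9.84%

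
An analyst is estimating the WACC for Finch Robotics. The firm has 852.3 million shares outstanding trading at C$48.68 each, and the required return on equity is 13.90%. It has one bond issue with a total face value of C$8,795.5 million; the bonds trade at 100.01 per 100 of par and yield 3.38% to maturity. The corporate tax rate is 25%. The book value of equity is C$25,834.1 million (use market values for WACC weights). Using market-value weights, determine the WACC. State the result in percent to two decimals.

11.91%

Market value of equity E = 48.68 × 852.3m = 41489.964m. Market value of debt D = 8795.5m × 100.01/100 = 8796.37955m.
Total capital V = 41489.964 + 8796.37955 = 50286.34355.
Equity: weight = 41489.964/50286.34355 = 0.8251; cost = 13.9%.
Bonds outstanding: weight = 8796.37955/50286.34355 = 0.1749; after-tax cost = 3.38% × (1 − 25%) = 2.5350%.
WACC = 0.8251 × 13.9000% + 0.1749 × 2.5350% = 11.9120%.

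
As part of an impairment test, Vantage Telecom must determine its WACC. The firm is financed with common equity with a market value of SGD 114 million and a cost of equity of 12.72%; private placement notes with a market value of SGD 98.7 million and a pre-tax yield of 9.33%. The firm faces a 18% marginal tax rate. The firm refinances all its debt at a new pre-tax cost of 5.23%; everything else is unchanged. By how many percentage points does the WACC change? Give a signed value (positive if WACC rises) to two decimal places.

-1.56 pp

Current WACC:
Total capital V = 114 + 98.7 = 212.7.
Equity: weight = 114/212.7 = 0.5360; cost = 12.72%.
Private placement notes: weight = 98.7/212.7 = 0.4640; after-tax cost = 9.33% × (1 − 18%) = 7.6506%.
WACC = 0.5360 × 12.7200% + 0.4640 × 7.6506% = 10.3676%.
After the change:
Total capital V = 114 + 98.7 = 212.7.
Equity: weight = 114/212.7 = 0.5360; cost = 12.72%.
Private placement notes: weight = 98.7/212.7 = 0.4640; after-tax cost = 5.23% × (1 − 18%) = 4.2886%.
WACC = 0.5360 × 12.7200% + 0.4640 × 4.2886% = 8.8075%.
Change in WACC = 8.8075% − 10.3676% = -1.5601 pp.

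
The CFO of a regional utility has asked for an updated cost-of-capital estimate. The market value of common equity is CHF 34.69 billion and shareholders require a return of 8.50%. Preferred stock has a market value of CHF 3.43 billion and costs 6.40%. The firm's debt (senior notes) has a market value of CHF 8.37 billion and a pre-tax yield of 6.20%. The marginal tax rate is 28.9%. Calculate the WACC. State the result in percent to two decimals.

Total capital V = 34.69 + 3.43 + 8.37 = 46.49.
Equity: weight = 34.69/46.49 = 0.7462; cost = 8.5%.
Preferred: weight = 3.43/46.49 = 0.0738; cost = 6.4%.
Senior notes: weight = 8.37/46.49 = 0.1800; after-tax cost = 6.2% × (1 − 28.9%) = 4.4082%.
WACC = 0.7462 × 8.5000% + 0.0738 × 6.4000% + 0.1800 × 4.4082% = 7.6084%.

7.61%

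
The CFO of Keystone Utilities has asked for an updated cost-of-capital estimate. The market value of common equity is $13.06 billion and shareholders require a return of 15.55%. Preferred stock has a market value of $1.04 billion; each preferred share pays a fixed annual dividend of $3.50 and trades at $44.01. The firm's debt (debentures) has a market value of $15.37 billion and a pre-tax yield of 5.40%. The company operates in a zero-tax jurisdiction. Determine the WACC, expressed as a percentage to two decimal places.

9.99%

Cost of preferred: Rp = 3.5 / 44.01 = 7.9527%.
Total capital V = 13.06 + 1.04 + 15.37 = 29.47.
Equity: weight = 13.06/29.47 = 0.4432; cost = 15.55%.
Preferred: weight = 1.04/29.47 = 0.0353; cost = 7.9527%.
Debentures: weight = 15.37/29.47 = 0.5215; after-tax cost = 5.4% × (1 − 0%) = 5.4000%.
WACC = 0.4432 × 15.5500% + 0.0353 × 7.9527% + 0.5215 × 5.4000% = 9.9882%.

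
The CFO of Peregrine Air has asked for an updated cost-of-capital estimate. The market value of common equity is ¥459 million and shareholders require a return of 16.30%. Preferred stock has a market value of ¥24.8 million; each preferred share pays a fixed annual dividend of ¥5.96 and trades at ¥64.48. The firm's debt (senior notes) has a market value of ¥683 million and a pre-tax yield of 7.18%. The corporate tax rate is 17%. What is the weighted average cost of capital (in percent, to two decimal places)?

10.10%

Cost of preferred: Rp = 5.96 / 64.48 = 9.2432%.
Total capital V = 459 + 24.8 + 683 = 1166.8.
Equity: weight = 459/1166.8 = 0.3934; cost = 16.3%.
Preferred: weight = 24.8/1166.8 = 0.0213; cost = 9.2432%.
Senior notes: weight = 683/1166.8 = 0.5854; after-tax cost = 7.18% × (1 − 17%) = 5.9594%.
WACC = 0.3934 × 16.3000% + 0.0213 × 9.2432% + 0.5854 × 5.9594% = 10.0970%.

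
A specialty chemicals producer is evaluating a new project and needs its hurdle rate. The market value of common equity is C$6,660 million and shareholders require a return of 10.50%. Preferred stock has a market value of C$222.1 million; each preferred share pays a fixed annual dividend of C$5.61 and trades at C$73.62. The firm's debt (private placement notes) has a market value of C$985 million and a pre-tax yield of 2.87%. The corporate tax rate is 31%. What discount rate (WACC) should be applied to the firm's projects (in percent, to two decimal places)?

9.35%

Cost of preferred: Rp = 5.61 / 73.62 = 7.6202%.
Total capital V = 6660 + 222.1 + 985 = 7867.1.
Equity: weight = 6660/7867.1 = 0.8466; cost = 10.5%.
Preferred: weight = 222.1/7867.1 = 0.0282; cost = 7.6202%.
Private placement notes: weight = 985/7867.1 = 0.1252; after-tax cost = 2.87% × (1 − 31%) = 1.9803%.
WACC = 0.8466 × 10.5000% + 0.0282 × 7.6202% + 0.1252 × 1.9803% = 9.3520%.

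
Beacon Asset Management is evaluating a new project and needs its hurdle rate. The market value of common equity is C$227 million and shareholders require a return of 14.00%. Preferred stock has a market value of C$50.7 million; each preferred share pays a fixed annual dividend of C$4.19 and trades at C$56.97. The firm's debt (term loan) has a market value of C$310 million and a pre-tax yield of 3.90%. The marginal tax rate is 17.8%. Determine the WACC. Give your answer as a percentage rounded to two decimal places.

Cost of preferred: Rp = 4.19 / 56.97 = 7.3547%.
Total capital V = 227 + 50.7 + 310 = 587.7.
Equity: weight = 227/587.7 = 0.3863; cost = 14%.
Preferred: weight = 50.7/587.7 = 0.0863; cost = 7.3547%.
Term loan: weight = 310/587.7 = 0.5275; after-tax cost = 3.9% × (1 − 17.8%) = 3.2058%.
WACC = 0.3863 × 14.0000% + 0.0863 × 7.3547% + 0.5275 × 3.2058% = 7.7330%.

7.73%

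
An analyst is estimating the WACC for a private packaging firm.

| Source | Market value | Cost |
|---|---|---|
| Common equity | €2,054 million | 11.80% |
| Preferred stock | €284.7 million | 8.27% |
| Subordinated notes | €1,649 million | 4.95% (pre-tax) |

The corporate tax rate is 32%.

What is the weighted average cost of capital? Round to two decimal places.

8.06%

Total capital V = 2054 + 284.7 + 1649 = 3987.7.
Equity: weight = 2054/3987.7 = 0.5151; cost = 11.8%.
Preferred: weight = 284.7/3987.7 = 0.0714; cost = 8.27%.
Subordinated notes: weight = 1649/3987.7 = 0.4135; after-tax cost = 4.95% × (1 − 32%) = 3.3660%.
WACC = 0.5151 × 11.8000% + 0.0714 × 8.2700% + 0.4135 × 3.3660% = 8.0603%.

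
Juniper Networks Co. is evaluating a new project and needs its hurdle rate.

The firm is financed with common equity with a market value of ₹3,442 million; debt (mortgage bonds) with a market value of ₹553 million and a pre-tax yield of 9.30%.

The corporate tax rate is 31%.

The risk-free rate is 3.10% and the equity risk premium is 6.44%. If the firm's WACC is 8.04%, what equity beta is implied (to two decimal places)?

Total capital V = 3442 + 553 = 3995.
Equity weight = 3442/3995 = 0.8616.
Mortgage bonds weight = 553/3995 = 0.1384.
Debt contribution = 0.1384 × 9.3% × (1 − 31%) = 0.8883%.
Required equity contribution = 8.04% − 0.8883% = 7.1517%  ⇒  Re = 8.3008%.
CAPM: 8.3008% = 3.1% + β × 6.44%  ⇒  β = 0.8076.

0.81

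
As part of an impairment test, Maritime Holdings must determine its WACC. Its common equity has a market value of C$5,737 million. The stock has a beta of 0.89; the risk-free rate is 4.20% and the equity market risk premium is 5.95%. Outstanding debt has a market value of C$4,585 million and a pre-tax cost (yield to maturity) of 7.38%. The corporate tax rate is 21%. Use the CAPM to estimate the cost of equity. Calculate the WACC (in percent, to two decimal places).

7.87%

Cost of equity via CAPM: Re = 4.2% + 0.89 × 5.95% = 9.4955%.
Total capital V = 5737 + 4585 = 10322.
Equity: weight = 5737/10322 = 0.5558; cost = 9.4955%.
Debt: weight = 4585/10322 = 0.4442; after-tax cost = 7.38% × (1 − 21%) = 5.8302%.
WACC = 0.5558 × 9.4955% + 0.4442 × 5.8302% = 7.8674%.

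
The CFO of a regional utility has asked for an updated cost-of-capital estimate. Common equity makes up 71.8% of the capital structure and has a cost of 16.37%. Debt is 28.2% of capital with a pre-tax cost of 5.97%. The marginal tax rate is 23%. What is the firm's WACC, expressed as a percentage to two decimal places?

After-tax cost of debt = 5.97% × (1 − 23%) = 4.5969%.
WACC = 0.718 × 16.3700% + 0.282 × 4.5969% = 13.0500%.

13.05%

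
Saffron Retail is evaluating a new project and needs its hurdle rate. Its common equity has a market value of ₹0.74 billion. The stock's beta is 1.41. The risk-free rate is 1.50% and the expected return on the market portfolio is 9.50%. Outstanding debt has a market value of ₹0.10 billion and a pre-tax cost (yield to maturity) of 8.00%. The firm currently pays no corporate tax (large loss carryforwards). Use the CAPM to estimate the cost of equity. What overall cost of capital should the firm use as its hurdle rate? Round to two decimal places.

Market risk premium = 9.5% − 1.5% = 8.0%.
Cost of equity via CAPM: Re = 1.5% + 1.41 × 8.0% = 12.7800%.
Total capital V = 0.74 + 0.1 = 0.84.
Equity: weight = 0.74/0.84 = 0.8810; cost = 12.78%.
Debt: weight = 0.1/0.84 = 0.1190; after-tax cost = 8% × (1 − 0%) = 8.0000%.
WACC = 0.8810 × 12.7800% + 0.1190 × 8.0000% = 12.2110%.

12.21%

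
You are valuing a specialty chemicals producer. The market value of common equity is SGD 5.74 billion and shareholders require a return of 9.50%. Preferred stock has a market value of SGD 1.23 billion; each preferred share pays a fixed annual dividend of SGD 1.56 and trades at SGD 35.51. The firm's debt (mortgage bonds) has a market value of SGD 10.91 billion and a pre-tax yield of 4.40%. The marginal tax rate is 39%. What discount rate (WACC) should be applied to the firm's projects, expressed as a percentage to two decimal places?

4.99%

Cost of preferred: Rp = 1.56 / 35.51 = 4.3931%.
Total capital V = 5.74 + 1.23 + 10.91 = 17.88.
Equity: weight = 5.74/17.88 = 0.3210; cost = 9.5%.
Preferred: weight = 1.23/17.88 = 0.0688; cost = 4.3931%.
Mortgage bonds: weight = 10.91/17.88 = 0.6102; after-tax cost = 4.4% × (1 − 39%) = 2.6840%.
WACC = 0.3210 × 9.5000% + 0.0688 × 4.3931% + 0.6102 × 2.6840% = 4.9897%.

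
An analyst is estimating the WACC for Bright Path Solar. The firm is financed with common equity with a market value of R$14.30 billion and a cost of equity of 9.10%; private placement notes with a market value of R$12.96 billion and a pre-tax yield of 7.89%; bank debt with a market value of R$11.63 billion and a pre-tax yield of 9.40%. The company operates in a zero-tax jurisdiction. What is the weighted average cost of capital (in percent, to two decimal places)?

8.79%

Total capital V = 14.3 + 12.96 + 11.63 = 38.89.
Equity: weight = 14.3/38.89 = 0.3677; cost = 9.1%.
Private placement notes: weight = 12.96/38.89 = 0.3332; after-tax cost = 7.89% × (1 − 0%) = 7.8900%.
Bank debt: weight = 11.63/38.89 = 0.2990; after-tax cost = 9.4% × (1 − 0%) = 9.4000%.
WACC = 0.3677 × 9.1000% + 0.3332 × 7.8900% + 0.2990 × 9.4000% = 8.7865%.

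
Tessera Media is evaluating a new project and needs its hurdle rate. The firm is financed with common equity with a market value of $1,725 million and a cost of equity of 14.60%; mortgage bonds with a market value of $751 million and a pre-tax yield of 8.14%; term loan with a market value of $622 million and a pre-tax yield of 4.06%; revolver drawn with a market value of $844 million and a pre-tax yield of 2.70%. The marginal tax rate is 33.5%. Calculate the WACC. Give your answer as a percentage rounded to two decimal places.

Total capital V = 1725 + 751 + 622 + 844 = 3942.
Equity: weight = 1725/3942 = 0.4376; cost = 14.6%.
Mortgage bonds: weight = 751/3942 = 0.1905; after-tax cost = 8.14% × (1 − 33.5%) = 5.4131%.
Term loan: weight = 622/3942 = 0.1578; after-tax cost = 4.06% × (1 − 33.5%) = 2.6999%.
Revolver drawn: weight = 844/3942 = 0.2141; after-tax cost = 2.7% × (1 − 33.5%) = 1.7955%.
WACC = 0.4376 × 14.6000% + 0.1905 × 5.4131% + 0.1578 × 2.6999% + 0.2141 × 1.7955% = 8.2306%.

8.23%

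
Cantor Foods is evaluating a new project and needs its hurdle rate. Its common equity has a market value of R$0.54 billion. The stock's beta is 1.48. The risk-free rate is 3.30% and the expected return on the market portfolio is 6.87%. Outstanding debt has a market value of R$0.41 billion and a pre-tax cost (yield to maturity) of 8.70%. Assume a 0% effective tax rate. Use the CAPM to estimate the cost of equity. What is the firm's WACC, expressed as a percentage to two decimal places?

8.63%

Market risk premium = 6.87% − 3.3% = 3.57%.
Cost of equity via CAPM: Re = 3.3% + 1.48 × 3.57% = 8.5836%.
Total capital V = 0.54 + 0.41 = 0.95.
Equity: weight = 0.54/0.95 = 0.5684; cost = 8.5836%.
Debt: weight = 0.41/0.95 = 0.4316; after-tax cost = 8.7% × (1 − 0%) = 8.7000%.
WACC = 0.5684 × 8.5836% + 0.4316 × 8.7000% = 8.6338%.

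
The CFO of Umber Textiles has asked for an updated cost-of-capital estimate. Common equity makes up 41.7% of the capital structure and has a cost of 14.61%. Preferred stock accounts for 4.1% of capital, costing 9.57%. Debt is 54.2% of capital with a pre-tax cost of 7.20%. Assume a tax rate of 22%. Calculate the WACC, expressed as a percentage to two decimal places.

9.53%

After-tax cost of debt = 7.2% × (1 − 22%) = 5.6160%.
WACC = 0.417 × 14.6100% + 0.041 × 9.5700% + 0.542 × 5.6160% = 9.5286%.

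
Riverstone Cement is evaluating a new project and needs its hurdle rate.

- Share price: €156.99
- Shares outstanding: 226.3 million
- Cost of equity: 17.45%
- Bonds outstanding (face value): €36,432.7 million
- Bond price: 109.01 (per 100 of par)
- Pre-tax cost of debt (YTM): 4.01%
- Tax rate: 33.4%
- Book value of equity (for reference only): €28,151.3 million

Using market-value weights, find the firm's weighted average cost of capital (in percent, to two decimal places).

9.65%

Market value of equity E = 156.99 × 226.3m = 35526.837m. Market value of debt D = 36432.7m × 109.01/100 = 39715.28627m.
Total capital V = 35526.837 + 39715.28627 = 75242.12327.
Equity: weight = 35526.837/75242.12327 = 0.4722; cost = 17.45%.
Bonds outstanding: weight = 39715.28627/75242.12327 = 0.5278; after-tax cost = 4.01% × (1 − 33.4%) = 2.6707%.
WACC = 0.4722 × 17.4500% + 0.5278 × 2.6707% = 9.6490%.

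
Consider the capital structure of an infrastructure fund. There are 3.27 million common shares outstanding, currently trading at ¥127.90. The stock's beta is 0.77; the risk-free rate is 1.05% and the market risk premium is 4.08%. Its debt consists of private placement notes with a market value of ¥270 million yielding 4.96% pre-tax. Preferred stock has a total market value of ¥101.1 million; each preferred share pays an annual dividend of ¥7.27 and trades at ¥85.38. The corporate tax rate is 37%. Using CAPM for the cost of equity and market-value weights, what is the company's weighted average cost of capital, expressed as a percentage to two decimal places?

Cost of equity via CAPM: Re = 1.05% + 0.77 × 4.08% = 4.1916%.
Cost of preferred: Rp = 7.27 / 85.38 = 8.5149%.
Market value of equity E = 127.9 × 3.27m = 418.233m.
Total capital V = 418.233 + 101.1 + 270 = 789.333.
Equity: weight = 418.233/789.333 = 0.5299; cost = 4.1916%.
Preferred: weight = 101.1/789.333 = 0.1281; cost = 8.5149%.
Private placement notes: weight = 270/789.333 = 0.3421; after-tax cost = 4.96% × (1 − 37%) = 3.1248%.
WACC = 0.5299 × 4.1916% + 0.1281 × 8.5149% + 0.3421 × 3.1248% = 4.3804%.

4.38%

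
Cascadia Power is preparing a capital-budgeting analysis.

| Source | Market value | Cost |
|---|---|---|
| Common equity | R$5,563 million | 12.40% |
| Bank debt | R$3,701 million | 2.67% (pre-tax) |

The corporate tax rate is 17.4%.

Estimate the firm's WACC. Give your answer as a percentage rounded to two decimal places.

8.33%

Total capital V = 5563 + 3701 = 9264.
Equity: weight = 5563/9264 = 0.6005; cost = 12.4%.
Bank debt: weight = 3701/9264 = 0.3995; after-tax cost = 2.67% × (1 − 17.4%) = 2.2054%.
WACC = 0.6005 × 12.4000% + 0.3995 × 2.2054% = 8.3272%.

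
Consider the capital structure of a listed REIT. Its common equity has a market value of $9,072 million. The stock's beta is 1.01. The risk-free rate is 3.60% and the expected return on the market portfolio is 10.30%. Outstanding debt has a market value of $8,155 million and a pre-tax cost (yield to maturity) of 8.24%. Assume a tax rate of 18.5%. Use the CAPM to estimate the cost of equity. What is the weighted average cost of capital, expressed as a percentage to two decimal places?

8.64%

Market risk premium = 10.3% − 3.6% = 6.7%.
Cost of equity via CAPM: Re = 3.6% + 1.01 × 6.7% = 10.3670%.
Total capital V = 9072 + 8155 = 17227.
Equity: weight = 9072/17227 = 0.5266; cost = 10.367%.
Debt: weight = 8155/17227 = 0.4734; after-tax cost = 8.24% × (1 − 18.5%) = 6.7156%.
WACC = 0.5266 × 10.3670% + 0.4734 × 6.7156% = 8.6385%.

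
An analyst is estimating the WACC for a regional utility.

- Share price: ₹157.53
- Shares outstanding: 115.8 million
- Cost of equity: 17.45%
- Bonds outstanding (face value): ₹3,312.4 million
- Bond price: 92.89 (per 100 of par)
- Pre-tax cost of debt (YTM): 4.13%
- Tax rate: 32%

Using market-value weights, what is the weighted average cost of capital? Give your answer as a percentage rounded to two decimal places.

Market value of equity E = 157.53 × 115.8m = 18241.974m. Market value of debt D = 3312.4m × 92.89/100 = 3076.88836m.
Total capital V = 18241.974 + 3076.88836 = 21318.86236.
Equity: weight = 18241.974/21318.86236 = 0.8557; cost = 17.45%.
Bonds outstanding: weight = 3076.88836/21318.86236 = 0.1443; after-tax cost = 4.13% × (1 − 32%) = 2.8084%.
WACC = 0.8557 × 17.4500% + 0.1443 × 2.8084% = 15.3368%.

15.34%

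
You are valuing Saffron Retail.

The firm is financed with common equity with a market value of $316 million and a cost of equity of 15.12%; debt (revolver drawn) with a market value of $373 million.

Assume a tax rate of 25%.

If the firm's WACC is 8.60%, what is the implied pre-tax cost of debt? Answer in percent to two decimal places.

4.10%

Total capital V = 316 + 373 = 689.
Equity weight = 316/689 = 0.4586.
Revolver drawn weight = 373/689 = 0.5414.
Equity contribution = 0.4586 × 15.12% = 6.9346%.
Remaining for debt = 8.6% − 6.9346% = 1.6654%.
Rd × (1 − 25%) × 0.5414 = 1.6654%  ⇒  Rd = 4.1018%.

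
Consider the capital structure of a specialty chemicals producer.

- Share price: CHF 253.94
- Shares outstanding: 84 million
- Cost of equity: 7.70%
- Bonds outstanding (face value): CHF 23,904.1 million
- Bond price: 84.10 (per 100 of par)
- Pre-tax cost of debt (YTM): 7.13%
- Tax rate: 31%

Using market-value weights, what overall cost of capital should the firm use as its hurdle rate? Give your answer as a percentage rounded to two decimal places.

Market value of equity E = 253.94 × 84m = 21330.96m. Market value of debt D = 23904.1m × 84.1/100 = 20103.3481m.
Total capital V = 21330.96 + 20103.3481 = 41434.3081.
Equity: weight = 21330.96/41434.3081 = 0.5148; cost = 7.7%.
Bonds outstanding: weight = 20103.3481/41434.3081 = 0.4852; after-tax cost = 7.13% × (1 − 31%) = 4.9197%.
WACC = 0.5148 × 7.7000% + 0.4852 × 4.9197% = 6.3510%.

6.35%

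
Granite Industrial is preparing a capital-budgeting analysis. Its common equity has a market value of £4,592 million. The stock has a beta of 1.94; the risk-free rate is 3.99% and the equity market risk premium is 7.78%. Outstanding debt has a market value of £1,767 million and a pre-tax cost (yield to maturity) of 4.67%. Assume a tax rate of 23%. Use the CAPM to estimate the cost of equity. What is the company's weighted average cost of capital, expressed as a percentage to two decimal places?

14.78%

Cost of equity via CAPM: Re = 3.99% + 1.94 × 7.78% = 19.0832%.
Total capital V = 4592 + 1767 = 6359.
Equity: weight = 4592/6359 = 0.7221; cost = 19.0832%.
Debt: weight = 1767/6359 = 0.2779; after-tax cost = 4.67% × (1 − 23%) = 3.5959%.
WACC = 0.7221 × 19.0832% + 0.2779 × 3.5959% = 14.7797%.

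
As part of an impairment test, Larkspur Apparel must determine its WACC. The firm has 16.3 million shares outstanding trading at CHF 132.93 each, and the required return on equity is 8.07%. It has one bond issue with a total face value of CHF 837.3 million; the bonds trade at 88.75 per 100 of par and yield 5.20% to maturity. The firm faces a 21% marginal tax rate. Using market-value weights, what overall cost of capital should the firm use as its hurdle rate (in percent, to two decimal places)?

7.06%

Market value of equity E = 132.93 × 16.3m = 2166.759m. Market value of debt D = 837.3m × 88.75/100 = 743.10375m.
Total capital V = 2166.759 + 743.10375 = 2909.86275.
Equity: weight = 2166.759/2909.86275 = 0.7446; cost = 8.07%.
Bonds outstanding: weight = 743.10375/2909.86275 = 0.2554; after-tax cost = 5.2% × (1 − 21%) = 4.1080%.
WACC = 0.7446 × 8.0700% + 0.2554 × 4.1080% = 7.0582%.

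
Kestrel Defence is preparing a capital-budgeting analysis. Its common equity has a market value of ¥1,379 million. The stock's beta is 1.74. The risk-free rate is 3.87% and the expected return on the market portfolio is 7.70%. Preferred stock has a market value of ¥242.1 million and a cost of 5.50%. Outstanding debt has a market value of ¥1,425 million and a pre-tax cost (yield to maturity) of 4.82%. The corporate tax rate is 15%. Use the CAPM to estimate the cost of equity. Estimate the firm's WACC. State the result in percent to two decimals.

Market risk premium = 7.7% − 3.87% = 3.83%.
Cost of equity via CAPM: Re = 3.87% + 1.74 × 3.83% = 10.5342%.
Total capital V = 1379 + 242.1 + 1425 = 3046.1.
Equity: weight = 1379/3046.1 = 0.4527; cost = 10.5342%.
Preferred: weight = 242.1/3046.1 = 0.0795; cost = 5.5%.
Debt: weight = 1425/3046.1 = 0.4678; after-tax cost = 4.82% × (1 − 15%) = 4.0970%.
WACC = 0.4527 × 10.5342% + 0.0795 × 5.5000% + 0.4678 × 4.0970% = 7.1227%.

7.12%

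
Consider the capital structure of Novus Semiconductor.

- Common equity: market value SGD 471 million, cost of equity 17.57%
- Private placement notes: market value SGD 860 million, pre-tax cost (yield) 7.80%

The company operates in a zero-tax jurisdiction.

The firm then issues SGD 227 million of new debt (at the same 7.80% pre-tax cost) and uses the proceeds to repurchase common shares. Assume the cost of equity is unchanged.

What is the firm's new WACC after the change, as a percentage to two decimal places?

After the change:
Total capital V = 244 + 1087 = 1331.
Equity: weight = 244/1331 = 0.1833; cost = 17.57%.
Private placement notes: weight = 1087/1331 = 0.8167; after-tax cost = 7.8% × (1 − 0%) = 7.8000%.
WACC = 0.1833 × 17.5700% + 0.8167 × 7.8000% = 9.5910%.

9.59%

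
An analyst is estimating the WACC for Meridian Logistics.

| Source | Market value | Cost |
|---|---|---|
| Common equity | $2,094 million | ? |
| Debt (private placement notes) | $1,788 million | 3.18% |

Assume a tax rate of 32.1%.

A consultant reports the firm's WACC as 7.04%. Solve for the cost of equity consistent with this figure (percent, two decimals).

Total capital V = 2094 + 1788 = 3882.
Equity weight = 2094/3882 = 0.5394.
Private placement notes weight = 1788/3882 = 0.4606.
Debt contribution = 0.4606 × 3.18% × (1 − 32.1%) = 0.9945%.
Required equity contribution = 7.04% − 0.9945% = 6.0455%.
Re = 6.0455% / 0.5394 = 11.2075%.

11.21%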